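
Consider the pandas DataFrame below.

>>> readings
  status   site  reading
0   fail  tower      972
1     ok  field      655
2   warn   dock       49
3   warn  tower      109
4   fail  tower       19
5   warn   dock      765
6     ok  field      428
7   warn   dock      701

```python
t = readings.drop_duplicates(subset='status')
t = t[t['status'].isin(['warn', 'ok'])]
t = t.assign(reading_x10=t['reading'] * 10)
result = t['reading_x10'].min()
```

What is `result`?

drop duplicate status (keep=first):
  status   site  reading
0   fail  tower      972
1     ok  field      655
2   warn   dock       49
filter rows where status in ['warn', 'ok']:
  status   site  reading
1     ok  field      655
2   warn   dock       49
add column reading_x10 = t['reading'] * 10:
  status   site  reading  reading_x10
1     ok  field      655         6550
2   warn   dock       49          490

490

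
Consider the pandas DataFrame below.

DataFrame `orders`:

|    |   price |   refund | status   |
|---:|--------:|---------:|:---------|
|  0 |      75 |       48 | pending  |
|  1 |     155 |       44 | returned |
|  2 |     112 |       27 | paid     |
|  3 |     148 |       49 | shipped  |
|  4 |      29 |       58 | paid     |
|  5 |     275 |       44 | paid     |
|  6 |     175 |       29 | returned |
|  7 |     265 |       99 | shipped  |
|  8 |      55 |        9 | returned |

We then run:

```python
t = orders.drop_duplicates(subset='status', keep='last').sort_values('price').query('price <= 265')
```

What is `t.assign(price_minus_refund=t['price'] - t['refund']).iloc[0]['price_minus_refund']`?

46

drop duplicate status (keep=last):
   price  refund    status
0     75      48   pending
5    275      44      paid
7    265      99   shipped
8     55       9  returned
sort by price:
   price  refund    status
8     55       9  returned
0     75      48   pending
7    265      99   shipped
5    275      44      paid
filter rows where price <= 265:
   price  refund    status
8     55       9  returned
0     75      48   pending
7    265      99   shipped
add column price_minus_refund = t['price'] - t['refund']:
   price  refund    status  price_minus_refund
8     55       9  returned                  46
0     75      48   pending                  27
7    265      99   shipped                 166
Then the value at position 0, column 'price_minus_refund': 46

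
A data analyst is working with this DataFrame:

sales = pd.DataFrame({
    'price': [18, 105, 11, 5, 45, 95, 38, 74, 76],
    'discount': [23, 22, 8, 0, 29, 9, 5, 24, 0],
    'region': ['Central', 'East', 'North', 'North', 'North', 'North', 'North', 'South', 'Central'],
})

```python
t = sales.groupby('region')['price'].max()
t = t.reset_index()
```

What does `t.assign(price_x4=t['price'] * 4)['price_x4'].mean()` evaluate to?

350.0

group by region, max of price:
region
Central     76
East       105
North       95
South       74
Name: price, dtype: int64
reset_index():
    region  price
0  Central     76
1     East    105
2    North     95
3    South     74
add column price_x4 = t['price'] * 4:
    region  price  price_x4
0  Central     76       304
1     East    105       420
2    North     95       380
3    South     74       296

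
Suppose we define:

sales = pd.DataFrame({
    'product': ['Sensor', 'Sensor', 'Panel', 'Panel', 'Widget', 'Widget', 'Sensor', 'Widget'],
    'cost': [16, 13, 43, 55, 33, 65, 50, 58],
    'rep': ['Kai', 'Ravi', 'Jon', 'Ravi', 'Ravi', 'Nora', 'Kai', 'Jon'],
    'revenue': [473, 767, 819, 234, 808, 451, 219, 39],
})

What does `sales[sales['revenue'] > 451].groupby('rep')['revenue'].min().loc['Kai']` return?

473

filter rows where revenue > 451:
  product  cost   rep  revenue
0  Sensor    16   Kai      473
1  Sensor    13  Ravi      767
2   Panel    43   Jon      819
4  Widget    33  Ravi      808
group by rep, min of revenue:
rep
Jon     819
Kai     473
Ravi    767
Name: revenue, dtype: int64
Finally, value at index 'Kai' = 473.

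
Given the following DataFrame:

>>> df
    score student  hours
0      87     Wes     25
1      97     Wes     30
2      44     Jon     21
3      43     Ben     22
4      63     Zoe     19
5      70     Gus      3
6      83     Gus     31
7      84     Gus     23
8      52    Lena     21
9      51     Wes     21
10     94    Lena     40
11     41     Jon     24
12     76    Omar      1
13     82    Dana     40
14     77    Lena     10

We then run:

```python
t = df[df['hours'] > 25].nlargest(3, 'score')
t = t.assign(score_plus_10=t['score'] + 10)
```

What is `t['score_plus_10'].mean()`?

101.333333333

filter rows where hours > 25:
    score student  hours
1      97     Wes     30
6      83     Gus     31
10     94    Lena     40
13     82    Dana     40
take 3 rows with largest score:
    score student  hours
1      97     Wes     30
10     94    Lena     40
6      83     Gus     31
add column score_plus_10 = t['score'] + 10:
    score student  hours  score_plus_10
1      97     Wes     30            107
10     94    Lena     40            104
6      83     Gus     31             93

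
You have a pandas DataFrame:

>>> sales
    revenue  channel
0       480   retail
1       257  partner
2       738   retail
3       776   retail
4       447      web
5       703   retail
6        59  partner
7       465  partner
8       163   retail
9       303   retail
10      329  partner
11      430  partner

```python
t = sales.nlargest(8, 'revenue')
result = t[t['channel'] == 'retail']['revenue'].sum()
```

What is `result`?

2697

take 8 rows with largest revenue:
    revenue  channel
3       776   retail
2       738   retail
5       703   retail
0       480   retail
7       465  partner
4       447      web
11      430  partner
10      329  partner
filter rows where channel == 'retail':
   revenue channel
3      776  retail
2      738  retail
5      703  retail
0      480  retail
Taking the sum of column 'revenue' gives 2697.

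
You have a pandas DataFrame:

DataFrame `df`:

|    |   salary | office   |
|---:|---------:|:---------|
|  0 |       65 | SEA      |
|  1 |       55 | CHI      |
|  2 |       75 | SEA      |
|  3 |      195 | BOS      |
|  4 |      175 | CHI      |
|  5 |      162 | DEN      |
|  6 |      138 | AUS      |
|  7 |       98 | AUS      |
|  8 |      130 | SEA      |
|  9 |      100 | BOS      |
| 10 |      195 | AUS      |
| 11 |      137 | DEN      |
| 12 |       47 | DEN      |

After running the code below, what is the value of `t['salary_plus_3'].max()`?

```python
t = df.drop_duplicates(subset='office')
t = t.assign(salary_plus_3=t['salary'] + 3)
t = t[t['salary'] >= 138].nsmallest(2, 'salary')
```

165

drop duplicate office (keep=first):
   salary office
0      65    SEA
1      55    CHI
3     195    BOS
5     162    DEN
6     138    AUS
add column salary_plus_3 = t['salary'] + 3:
   salary office  salary_plus_3
0      65    SEA             68
1      55    CHI             58
3     195    BOS            198
5     162    DEN            165
6     138    AUS            141
filter rows where salary >= 138:
   salary office  salary_plus_3
3     195    BOS            198
5     162    DEN            165
6     138    AUS            141
take 2 rows with smallest salary:
   salary office  salary_plus_3
6     138    AUS            141
5     162    DEN            165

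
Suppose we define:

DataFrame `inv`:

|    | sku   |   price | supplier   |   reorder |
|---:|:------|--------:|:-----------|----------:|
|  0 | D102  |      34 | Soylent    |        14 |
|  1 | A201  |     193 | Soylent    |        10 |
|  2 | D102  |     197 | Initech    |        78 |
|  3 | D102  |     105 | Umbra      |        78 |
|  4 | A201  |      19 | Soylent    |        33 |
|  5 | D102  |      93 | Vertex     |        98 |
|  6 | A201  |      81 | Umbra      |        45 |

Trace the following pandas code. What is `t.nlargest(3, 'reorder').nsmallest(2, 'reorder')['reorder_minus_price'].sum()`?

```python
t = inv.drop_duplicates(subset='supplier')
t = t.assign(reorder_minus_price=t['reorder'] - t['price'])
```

drop duplicate supplier (keep=first):
    sku  price supplier  reorder
0  D102     34  Soylent       14
2  D102    197  Initech       78
3  D102    105    Umbra       78
5  D102     93   Vertex       98
add column reorder_minus_price = t['reorder'] - t['price']:
    sku  price supplier  reorder  reorder_minus_price
0  D102     34  Soylent       14                  -20
2  D102    197  Initech       78                 -119
3  D102    105    Umbra       78                  -27
5  D102     93   Vertex       98                    5
take 3 rows with largest reorder:
    sku  price supplier  reorder  reorder_minus_price
5  D102     93   Vertex       98                    5
2  D102    197  Initech       78                 -119
3  D102    105    Umbra       78                  -27
take 2 rows with smallest reorder:
    sku  price supplier  reorder  reorder_minus_price
2  D102    197  Initech       78                 -119
3  D102    105    Umbra       78                  -27
Taking the sum of column 'reorder_minus_price' gives -146.

-146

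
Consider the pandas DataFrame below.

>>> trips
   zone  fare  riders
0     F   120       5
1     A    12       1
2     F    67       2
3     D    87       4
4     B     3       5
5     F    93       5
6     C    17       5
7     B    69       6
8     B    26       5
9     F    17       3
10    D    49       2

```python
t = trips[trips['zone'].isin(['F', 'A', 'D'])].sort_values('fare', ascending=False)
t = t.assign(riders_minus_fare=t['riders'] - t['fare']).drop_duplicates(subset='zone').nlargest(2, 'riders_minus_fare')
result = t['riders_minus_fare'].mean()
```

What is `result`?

-47.0

filter rows where zone in ['F', 'A', 'D']:
   zone  fare  riders
0     F   120       5
1     A    12       1
2     F    67       2
3     D    87       4
5     F    93       5
9     F    17       3
10    D    49       2
sort by fare descending:
   zone  fare  riders
0     F   120       5
5     F    93       5
3     D    87       4
2     F    67       2
10    D    49       2
9     F    17       3
1     A    12       1
add column riders_minus_fare = t['riders'] - t['fare']:
   zone  fare  riders  riders_minus_fare
0     F   120       5               -115
5     F    93       5                -88
3     D    87       4                -83
2     F    67       2                -65
10    D    49       2                -47
9     F    17       3                -14
1     A    12       1                -11
drop duplicate zone (keep=first):
  zone  fare  riders  riders_minus_fare
0    F   120       5               -115
3    D    87       4                -83
1    A    12       1                -11
take 2 rows with largest riders_minus_fare:
  zone  fare  riders  riders_minus_fare
1    A    12       1                -11
3    D    87       4                -83
So mean() = -47.0.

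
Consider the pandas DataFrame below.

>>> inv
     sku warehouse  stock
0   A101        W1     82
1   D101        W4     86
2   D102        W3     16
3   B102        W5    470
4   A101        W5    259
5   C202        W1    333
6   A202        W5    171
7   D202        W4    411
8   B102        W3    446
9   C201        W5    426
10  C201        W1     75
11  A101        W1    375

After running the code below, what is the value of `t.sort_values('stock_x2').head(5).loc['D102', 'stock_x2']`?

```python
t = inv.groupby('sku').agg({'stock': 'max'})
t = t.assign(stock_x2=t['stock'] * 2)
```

group by sku, max of stock:
      stock
sku        
A101    375
A202    171
B102    470
C201    426
C202    333
D101     86
D102     16
D202    411
add column stock_x2 = t['stock'] * 2:
      stock  stock_x2
sku                  
A101    375       750
A202    171       342
B102    470       940
C201    426       852
C202    333       666
D101     86       172
D102     16        32
D202    411       822
sort by stock_x2:
      stock  stock_x2
sku                  
D102     16        32
D101     86       172
A202    171       342
C202    333       666
A101    375       750
D202    411       822
C201    426       852
B102    470       940
take first 5 rows:
      stock  stock_x2
sku                  
D102     16        32
D101     86       172
A202    171       342
C202    333       666
A101    375       750
Hence 32.

32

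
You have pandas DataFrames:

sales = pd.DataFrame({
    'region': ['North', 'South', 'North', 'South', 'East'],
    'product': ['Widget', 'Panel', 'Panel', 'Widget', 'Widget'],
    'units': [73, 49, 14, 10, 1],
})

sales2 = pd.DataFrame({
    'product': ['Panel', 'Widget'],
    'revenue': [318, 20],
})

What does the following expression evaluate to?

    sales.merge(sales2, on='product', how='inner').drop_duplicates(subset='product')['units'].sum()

merge on 'product' (how='inner') → 5 rows:
  region product  units  revenue
0  North  Widget     73       20
1  South   Panel     49      318
2  North   Panel     14      318
3  South  Widget     10       20
4   East  Widget      1       20
drop duplicate product (keep=first):
  region product  units  revenue
0  North  Widget     73       20
1  South   Panel     49      318

122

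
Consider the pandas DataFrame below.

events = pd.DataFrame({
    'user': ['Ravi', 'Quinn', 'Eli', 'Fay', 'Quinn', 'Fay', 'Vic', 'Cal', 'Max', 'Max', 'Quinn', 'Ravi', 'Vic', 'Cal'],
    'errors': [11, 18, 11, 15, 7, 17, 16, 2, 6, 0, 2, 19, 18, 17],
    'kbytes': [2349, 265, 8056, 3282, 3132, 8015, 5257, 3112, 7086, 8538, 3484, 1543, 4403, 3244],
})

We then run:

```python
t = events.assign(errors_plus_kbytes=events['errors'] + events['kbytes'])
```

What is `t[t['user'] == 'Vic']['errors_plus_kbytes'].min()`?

add column errors_plus_kbytes = events['errors'] + events['kbytes']:
     user  errors  kbytes  errors_plus_kbytes
0    Ravi      11    2349                2360
1   Quinn      18     265                 283
2     Eli      11    8056                8067
3     Fay      15    3282                3297
4   Quinn       7    3132                3139
5     Fay      17    8015                8032
6     Vic      16    5257                5273
7     Cal       2    3112                3114
8     Max       6    7086                7092
9     Max       0    8538                8538
10  Quinn       2    3484                3486
11   Ravi      19    1543                1562
12    Vic      18    4403                4421
13    Cal      17    3244                3261
filter rows where user == 'Vic':
   user  errors  kbytes  errors_plus_kbytes
6   Vic      16    5257                5273
12  Vic      18    4403                4421

4421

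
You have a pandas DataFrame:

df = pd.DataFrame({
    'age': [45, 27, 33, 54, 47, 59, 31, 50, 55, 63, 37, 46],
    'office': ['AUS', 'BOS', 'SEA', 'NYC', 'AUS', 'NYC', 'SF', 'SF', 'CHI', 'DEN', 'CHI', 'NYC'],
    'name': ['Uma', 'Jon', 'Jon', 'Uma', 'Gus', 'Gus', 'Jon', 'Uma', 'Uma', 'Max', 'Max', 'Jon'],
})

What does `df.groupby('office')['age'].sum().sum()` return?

547

group by office, sum of age:
office
AUS     92
BOS     27
CHI     92
DEN     63
NYC    159
SEA     33
SF      81
Name: age, dtype: int64
Then the sum of the resulting series: 547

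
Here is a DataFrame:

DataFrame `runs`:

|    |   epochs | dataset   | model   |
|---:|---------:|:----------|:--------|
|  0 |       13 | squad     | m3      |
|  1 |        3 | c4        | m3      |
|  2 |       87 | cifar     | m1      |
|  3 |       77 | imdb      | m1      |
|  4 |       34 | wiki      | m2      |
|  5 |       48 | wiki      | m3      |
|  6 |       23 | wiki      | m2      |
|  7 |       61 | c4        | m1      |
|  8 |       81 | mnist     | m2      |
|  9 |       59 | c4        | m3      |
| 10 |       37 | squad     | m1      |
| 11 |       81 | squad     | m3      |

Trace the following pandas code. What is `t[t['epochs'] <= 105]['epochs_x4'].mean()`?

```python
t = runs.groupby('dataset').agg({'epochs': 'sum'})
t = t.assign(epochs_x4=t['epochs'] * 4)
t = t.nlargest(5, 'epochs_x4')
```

364.0

group by dataset, sum of epochs:
         epochs
dataset        
c4          123
cifar        87
imdb         77
mnist        81
squad       131
wiki        105
add column epochs_x4 = t['epochs'] * 4:
         epochs  epochs_x4
dataset                   
c4          123        492
cifar        87        348
imdb         77        308
mnist        81        324
squad       131        524
wiki        105        420
take 5 rows with largest epochs_x4:
         epochs  epochs_x4
dataset                   
squad       131        524
c4          123        492
wiki        105        420
cifar        87        348
mnist        81        324
filter rows where epochs <= 105:
         epochs  epochs_x4
dataset                   
wiki        105        420
cifar        87        348
mnist        81        324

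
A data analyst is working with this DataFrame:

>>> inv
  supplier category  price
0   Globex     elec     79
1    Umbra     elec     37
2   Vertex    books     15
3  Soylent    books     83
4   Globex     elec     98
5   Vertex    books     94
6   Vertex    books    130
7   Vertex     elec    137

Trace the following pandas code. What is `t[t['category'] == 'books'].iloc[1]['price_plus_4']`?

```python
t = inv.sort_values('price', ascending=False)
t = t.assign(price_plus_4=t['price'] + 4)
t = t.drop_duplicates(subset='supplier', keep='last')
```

19

sort by price descending:
  supplier category  price
7   Vertex     elec    137
6   Vertex    books    130
4   Globex     elec     98
5   Vertex    books     94
3  Soylent    books     83
0   Globex     elec     79
1    Umbra     elec     37
2   Vertex    books     15
add column price_plus_4 = t['price'] + 4:
  supplier category  price  price_plus_4
7   Vertex     elec    137           141
6   Vertex    books    130           134
4   Globex     elec     98           102
5   Vertex    books     94            98
3  Soylent    books     83            87
0   Globex     elec     79            83
1    Umbra     elec     37            41
2   Vertex    books     15            19
drop duplicate supplier (keep=last):
  supplier category  price  price_plus_4
3  Soylent    books     83            87
0   Globex     elec     79            83
1    Umbra     elec     37            41
2   Vertex    books     15            19
filter rows where category == 'books':
  supplier category  price  price_plus_4
3  Soylent    books     83            87
2   Vertex    books     15            19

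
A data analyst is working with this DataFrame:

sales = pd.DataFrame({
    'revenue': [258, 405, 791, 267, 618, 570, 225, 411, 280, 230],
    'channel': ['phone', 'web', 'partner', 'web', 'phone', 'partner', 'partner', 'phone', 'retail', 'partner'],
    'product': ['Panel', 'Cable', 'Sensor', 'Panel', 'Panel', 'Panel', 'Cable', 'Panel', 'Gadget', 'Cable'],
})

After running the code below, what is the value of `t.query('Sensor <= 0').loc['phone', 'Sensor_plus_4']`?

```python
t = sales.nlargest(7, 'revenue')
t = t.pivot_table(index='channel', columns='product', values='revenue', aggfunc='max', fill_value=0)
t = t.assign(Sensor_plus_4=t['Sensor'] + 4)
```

take 7 rows with largest revenue:
   revenue  channel product
2      791  partner  Sensor
4      618    phone   Panel
5      570  partner   Panel
7      411    phone   Panel
1      405      web   Cable
8      280   retail  Gadget
3      267      web   Panel
pivot: rows=channel, cols=product, max(revenue):
product  Cable  Gadget  Panel  Sensor
channel                              
partner      0       0    570     791
phone        0       0    618       0
retail       0     280      0       0
web        405       0    267       0
add column Sensor_plus_4 = t['Sensor'] + 4:
product  Cable  Gadget  Panel  Sensor  Sensor_plus_4
channel                                             
partner      0       0    570     791            795
phone        0       0    618       0              4
retail       0     280      0       0              4
web        405       0    267       0              4
filter rows where Sensor <= 0:
product  Cable  Gadget  Panel  Sensor  Sensor_plus_4
channel                                             
phone        0       0    618       0              4
retail       0     280      0       0              4
web        405       0    267       0              4
Reading off the value at row 'phone', column 'Sensor_plus_4', we get 4.

4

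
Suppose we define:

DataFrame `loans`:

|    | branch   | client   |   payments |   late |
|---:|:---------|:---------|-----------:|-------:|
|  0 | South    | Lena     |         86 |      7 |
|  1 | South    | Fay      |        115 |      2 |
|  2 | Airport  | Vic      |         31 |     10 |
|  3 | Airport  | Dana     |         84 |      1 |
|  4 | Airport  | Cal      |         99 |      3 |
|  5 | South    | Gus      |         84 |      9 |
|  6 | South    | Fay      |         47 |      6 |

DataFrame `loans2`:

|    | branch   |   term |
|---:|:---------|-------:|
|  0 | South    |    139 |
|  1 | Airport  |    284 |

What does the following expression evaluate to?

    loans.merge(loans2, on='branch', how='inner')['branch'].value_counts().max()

4

merge on 'branch' (how='inner') → 7 rows:
    branch client  payments  late  term
0    South   Lena        86     7   139
1    South    Fay       115     2   139
2  Airport    Vic        31    10   284
3  Airport   Dana        84     1   284
4  Airport    Cal        99     3   284
5    South    Gus        84     9   139
6    South    Fay        47     6   139
value_counts of branch:
branch
South      4
Airport    3
Name: count, dtype: int64
So max() = 4.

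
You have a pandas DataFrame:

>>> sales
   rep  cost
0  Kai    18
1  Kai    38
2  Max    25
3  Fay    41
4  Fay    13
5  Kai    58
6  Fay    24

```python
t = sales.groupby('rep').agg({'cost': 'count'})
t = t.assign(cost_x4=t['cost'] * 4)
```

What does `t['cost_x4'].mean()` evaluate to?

9.33333333333

group by rep, count of cost:
     cost
rep      
Fay     3
Kai     3
Max     1
add column cost_x4 = t['cost'] * 4:
     cost  cost_x4
rep               
Fay     3       12
Kai     3       12
Max     1        4
Then the mean of column 'cost_x4': 9.33333333333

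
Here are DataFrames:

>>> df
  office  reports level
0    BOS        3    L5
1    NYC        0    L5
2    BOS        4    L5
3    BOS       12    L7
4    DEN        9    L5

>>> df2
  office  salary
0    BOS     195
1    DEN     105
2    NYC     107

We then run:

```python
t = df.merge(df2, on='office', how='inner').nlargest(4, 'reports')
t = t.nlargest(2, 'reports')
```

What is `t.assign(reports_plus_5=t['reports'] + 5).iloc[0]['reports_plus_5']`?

17

merge on 'office' (how='inner') → 5 rows:
  office  reports level  salary
0    BOS        3    L5     195
1    NYC        0    L5     107
2    BOS        4    L5     195
3    BOS       12    L7     195
4    DEN        9    L5     105
take 4 rows with largest reports:
  office  reports level  salary
3    BOS       12    L7     195
4    DEN        9    L5     105
2    BOS        4    L5     195
0    BOS        3    L5     195
take 2 rows with largest reports:
  office  reports level  salary
3    BOS       12    L7     195
4    DEN        9    L5     105
add column reports_plus_5 = t['reports'] + 5:
  office  reports level  salary  reports_plus_5
3    BOS       12    L7     195              17
4    DEN        9    L5     105              14
So iloc[0]['reports_plus_5'] = 17.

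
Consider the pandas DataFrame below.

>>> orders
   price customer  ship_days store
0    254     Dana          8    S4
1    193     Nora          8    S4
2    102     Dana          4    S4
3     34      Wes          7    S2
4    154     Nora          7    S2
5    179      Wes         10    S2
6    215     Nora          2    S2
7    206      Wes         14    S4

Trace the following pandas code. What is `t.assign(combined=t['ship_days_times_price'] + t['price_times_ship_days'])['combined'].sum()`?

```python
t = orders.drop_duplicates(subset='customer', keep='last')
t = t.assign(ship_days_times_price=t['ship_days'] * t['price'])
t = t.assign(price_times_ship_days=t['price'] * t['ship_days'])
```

drop duplicate customer (keep=last):
   price customer  ship_days store
2    102     Dana          4    S4
6    215     Nora          2    S2
7    206      Wes         14    S4
add column ship_days_times_price = t['ship_days'] * t['price']:
   price customer  ship_days store  ship_days_times_price
2    102     Dana          4    S4                    408
6    215     Nora          2    S2                    430
7    206      Wes         14    S4                   2884
add column price_times_ship_days = t['price'] * t['ship_days']:
   price customer  ship_days store  ship_days_times_price  price_times_ship_days
2    102     Dana          4    S4                    408                    408
6    215     Nora          2    S2                    430                    430
7    206      Wes         14    S4                   2884                   2884
add column combined = t['ship_days_times_price'] + t['price_times_ship_days']:
   price customer  ship_days store  ship_days_times_price  price_times_ship_days  combined
2    102     Dana          4    S4                    408                    408       816
6    215     Nora          2    S2                    430                    430       860
7    206      Wes         14    S4                   2884                   2884      5768

7444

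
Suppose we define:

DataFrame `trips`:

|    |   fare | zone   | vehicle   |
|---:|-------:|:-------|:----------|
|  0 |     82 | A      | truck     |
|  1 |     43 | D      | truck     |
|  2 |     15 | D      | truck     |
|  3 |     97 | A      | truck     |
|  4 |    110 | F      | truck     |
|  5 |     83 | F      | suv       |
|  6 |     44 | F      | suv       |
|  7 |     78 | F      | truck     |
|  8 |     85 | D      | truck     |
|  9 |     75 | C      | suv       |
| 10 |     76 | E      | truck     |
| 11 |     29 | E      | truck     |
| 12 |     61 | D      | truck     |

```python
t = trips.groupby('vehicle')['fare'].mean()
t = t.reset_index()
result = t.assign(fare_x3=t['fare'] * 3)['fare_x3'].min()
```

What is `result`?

group by vehicle, mean of fare:
vehicle
suv      67.333333
truck    67.600000
Name: fare, dtype: float64
reset_index():
  vehicle       fare
0     suv  67.333333
1   truck  67.600000
add column fare_x3 = t['fare'] * 3:
  vehicle       fare  fare_x3
0     suv  67.333333    202.0
1   truck  67.600000    202.8
Finally, min of column 'fare_x3' = 202.0.

202.0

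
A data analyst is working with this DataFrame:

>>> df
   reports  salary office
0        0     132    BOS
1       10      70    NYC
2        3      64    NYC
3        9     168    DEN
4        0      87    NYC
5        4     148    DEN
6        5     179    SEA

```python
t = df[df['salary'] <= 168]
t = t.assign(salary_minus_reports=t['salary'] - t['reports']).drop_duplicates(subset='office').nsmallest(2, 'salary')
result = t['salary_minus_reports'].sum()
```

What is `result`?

192

filter rows where salary <= 168:
   reports  salary office
0        0     132    BOS
1       10      70    NYC
2        3      64    NYC
3        9     168    DEN
4        0      87    NYC
5        4     148    DEN
add column salary_minus_reports = t['salary'] - t['reports']:
   reports  salary office  salary_minus_reports
0        0     132    BOS                   132
1       10      70    NYC                    60
2        3      64    NYC                    61
3        9     168    DEN                   159
4        0      87    NYC                    87
5        4     148    DEN                   144
drop duplicate office (keep=first):
   reports  salary office  salary_minus_reports
0        0     132    BOS                   132
1       10      70    NYC                    60
3        9     168    DEN                   159
take 2 rows with smallest salary:
   reports  salary office  salary_minus_reports
1       10      70    NYC                    60
0        0     132    BOS                   132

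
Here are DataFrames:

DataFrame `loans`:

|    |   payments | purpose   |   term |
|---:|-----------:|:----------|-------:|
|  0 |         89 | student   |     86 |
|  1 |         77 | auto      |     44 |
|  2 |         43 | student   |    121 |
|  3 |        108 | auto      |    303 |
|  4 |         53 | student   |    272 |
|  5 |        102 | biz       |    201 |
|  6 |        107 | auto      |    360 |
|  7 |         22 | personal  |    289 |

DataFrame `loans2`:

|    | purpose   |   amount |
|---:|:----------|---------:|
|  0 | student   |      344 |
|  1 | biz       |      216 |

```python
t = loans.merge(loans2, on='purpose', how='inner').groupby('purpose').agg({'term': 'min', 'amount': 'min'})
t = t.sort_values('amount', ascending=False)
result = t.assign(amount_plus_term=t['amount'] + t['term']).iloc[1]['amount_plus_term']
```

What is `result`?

merge on 'purpose' (how='inner') → 4 rows:
   payments  purpose  term  amount
0        89  student    86     344
1        43  student   121     344
2        53  student   272     344
3       102      biz   201     216
group by purpose: min(term), min(amount):
         term  amount
purpose              
biz       201     216
student    86     344
sort by amount descending:
         term  amount
purpose              
student    86     344
biz       201     216
add column amount_plus_term = t['amount'] + t['term']:
         term  amount  amount_plus_term
purpose                                
student    86     344               430
biz       201     216               417
Reading off the value at position 1, column 'amount_plus_term', we get 417.

417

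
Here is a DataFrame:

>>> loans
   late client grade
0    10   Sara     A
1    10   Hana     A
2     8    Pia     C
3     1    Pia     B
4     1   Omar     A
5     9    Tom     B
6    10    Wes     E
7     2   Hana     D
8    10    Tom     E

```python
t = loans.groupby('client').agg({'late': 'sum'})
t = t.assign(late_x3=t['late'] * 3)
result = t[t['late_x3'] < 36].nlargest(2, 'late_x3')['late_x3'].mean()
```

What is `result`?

30.0

group by client, sum of late:
        late
client      
Hana      12
Omar       1
Pia        9
Sara      10
Tom       19
Wes       10
add column late_x3 = t['late'] * 3:
        late  late_x3
client               
Hana      12       36
Omar       1        3
Pia        9       27
Sara      10       30
Tom       19       57
Wes       10       30
filter rows where late_x3 < 36:
        late  late_x3
client               
Omar       1        3
Pia        9       27
Sara      10       30
Wes       10       30
take 2 rows with largest late_x3:
        late  late_x3
client               
Sara      10       30
Wes       10       30
Reading off the mean of column 'late_x3', we get 30.0.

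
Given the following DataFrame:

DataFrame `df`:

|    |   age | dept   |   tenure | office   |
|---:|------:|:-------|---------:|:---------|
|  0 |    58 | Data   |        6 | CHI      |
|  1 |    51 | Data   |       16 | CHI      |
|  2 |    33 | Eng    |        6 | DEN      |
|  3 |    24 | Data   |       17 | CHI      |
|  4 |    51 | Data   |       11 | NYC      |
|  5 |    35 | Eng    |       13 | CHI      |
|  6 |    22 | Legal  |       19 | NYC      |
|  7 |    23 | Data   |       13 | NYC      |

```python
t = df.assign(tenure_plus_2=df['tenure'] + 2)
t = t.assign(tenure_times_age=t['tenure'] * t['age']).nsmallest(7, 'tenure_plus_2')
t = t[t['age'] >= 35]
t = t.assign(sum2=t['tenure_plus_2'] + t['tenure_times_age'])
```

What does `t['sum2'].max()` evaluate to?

add column tenure_plus_2 = df['tenure'] + 2:
   age   dept  tenure office  tenure_plus_2
0   58   Data       6    CHI              8
1   51   Data      16    CHI             18
2   33    Eng       6    DEN              8
3   24   Data      17    CHI             19
4   51   Data      11    NYC             13
5   35    Eng      13    CHI             15
6   22  Legal      19    NYC             21
7   23   Data      13    NYC             15
add column tenure_times_age = t['tenure'] * t['age']:
   age   dept  tenure office  tenure_plus_2  tenure_times_age
0   58   Data       6    CHI              8               348
1   51   Data      16    CHI             18               816
2   33    Eng       6    DEN              8               198
3   24   Data      17    CHI             19               408
4   51   Data      11    NYC             13               561
5   35    Eng      13    CHI             15               455
6   22  Legal      19    NYC             21               418
7   23   Data      13    NYC             15               299
take 7 rows with smallest tenure_plus_2:
   age  dept  tenure office  tenure_plus_2  tenure_times_age
0   58  Data       6    CHI              8               348
2   33   Eng       6    DEN              8               198
4   51  Data      11    NYC             13               561
5   35   Eng      13    CHI             15               455
7   23  Data      13    NYC             15               299
1   51  Data      16    CHI             18               816
3   24  Data      17    CHI             19               408
filter rows where age >= 35:
   age  dept  tenure office  tenure_plus_2  tenure_times_age
0   58  Data       6    CHI              8               348
4   51  Data      11    NYC             13               561
5   35   Eng      13    CHI             15               455
1   51  Data      16    CHI             18               816
add column sum2 = t['tenure_plus_2'] + t['tenure_times_age']:
   age  dept  tenure office  tenure_plus_2  tenure_times_age  sum2
0   58  Data       6    CHI              8               348   356
4   51  Data      11    NYC             13               561   574
5   35   Eng      13    CHI             15               455   470
1   51  Data      16    CHI             18               816   834
So max() = 834.

834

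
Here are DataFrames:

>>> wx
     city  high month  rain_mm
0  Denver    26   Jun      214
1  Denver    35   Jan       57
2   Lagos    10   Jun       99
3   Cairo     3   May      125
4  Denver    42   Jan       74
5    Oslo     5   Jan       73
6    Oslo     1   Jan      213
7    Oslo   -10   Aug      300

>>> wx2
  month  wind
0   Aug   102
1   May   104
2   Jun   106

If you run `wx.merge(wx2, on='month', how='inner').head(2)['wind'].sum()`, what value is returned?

212

merge on 'month' (how='inner') → 4 rows:
     city  high month  rain_mm  wind
0  Denver    26   Jun      214   106
1   Lagos    10   Jun       99   106
2   Cairo     3   May      125   104
3    Oslo   -10   Aug      300   102
take first 2 rows:
     city  high month  rain_mm  wind
0  Denver    26   Jun      214   106
1   Lagos    10   Jun       99   106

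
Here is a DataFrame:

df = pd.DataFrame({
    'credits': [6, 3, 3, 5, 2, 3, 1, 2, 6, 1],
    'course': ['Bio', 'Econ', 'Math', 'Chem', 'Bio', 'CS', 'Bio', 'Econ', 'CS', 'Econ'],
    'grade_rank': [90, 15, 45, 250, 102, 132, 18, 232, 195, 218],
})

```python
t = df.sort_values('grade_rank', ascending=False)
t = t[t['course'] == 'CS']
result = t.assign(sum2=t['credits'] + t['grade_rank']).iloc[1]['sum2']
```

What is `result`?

135

sort by grade_rank descending:
   credits course  grade_rank
3        5   Chem         250
7        2   Econ         232
9        1   Econ         218
8        6     CS         195
5        3     CS         132
4        2    Bio         102
0        6    Bio          90
2        3   Math          45
6        1    Bio          18
1        3   Econ          15
filter rows where course == 'CS':
   credits course  grade_rank
8        6     CS         195
5        3     CS         132
add column sum2 = t['credits'] + t['grade_rank']:
   credits course  grade_rank  sum2
8        6     CS         195   201
5        3     CS         132   135
Taking the value at position 1, column 'sum2' gives 135.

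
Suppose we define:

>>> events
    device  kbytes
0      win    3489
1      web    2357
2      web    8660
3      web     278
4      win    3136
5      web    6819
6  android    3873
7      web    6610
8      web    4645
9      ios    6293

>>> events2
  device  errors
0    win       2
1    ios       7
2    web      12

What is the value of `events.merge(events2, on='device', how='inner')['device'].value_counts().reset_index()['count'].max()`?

6

merge on 'device' (how='inner') → 9 rows:
  device  kbytes  errors
0    win    3489       2
1    web    2357      12
2    web    8660      12
3    web     278      12
4    win    3136       2
5    web    6819      12
6    web    6610      12
7    web    4645      12
8    ios    6293       7
value_counts of device:
device
web    6
win    2
ios    1
Name: count, dtype: int64
reset_index():
  device  count
0    web      6
1    win      2
2    ios      1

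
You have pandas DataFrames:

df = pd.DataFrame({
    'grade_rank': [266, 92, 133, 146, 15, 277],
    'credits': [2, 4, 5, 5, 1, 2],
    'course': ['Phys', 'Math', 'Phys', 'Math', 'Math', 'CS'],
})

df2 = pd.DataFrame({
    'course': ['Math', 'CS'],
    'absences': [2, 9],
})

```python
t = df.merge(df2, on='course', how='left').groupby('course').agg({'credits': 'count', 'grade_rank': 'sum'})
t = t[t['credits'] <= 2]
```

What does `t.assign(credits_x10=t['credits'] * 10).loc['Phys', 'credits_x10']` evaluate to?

20

merge on 'course' (how='left') → 6 rows:
   grade_rank  credits course  absences
0         266        2   Phys       NaN
1          92        4   Math       2.0
2         133        5   Phys       NaN
3         146        5   Math       2.0
4          15        1   Math       2.0
5         277        2     CS       9.0
group by course: count(credits), sum(grade_rank):
        credits  grade_rank
course                     
CS            1         277
Math          3         253
Phys          2         399
filter rows where credits <= 2:
        credits  grade_rank
course                     
CS            1         277
Phys          2         399
add column credits_x10 = t['credits'] * 10:
        credits  grade_rank  credits_x10
course                                  
CS            1         277           10
Phys          2         399           20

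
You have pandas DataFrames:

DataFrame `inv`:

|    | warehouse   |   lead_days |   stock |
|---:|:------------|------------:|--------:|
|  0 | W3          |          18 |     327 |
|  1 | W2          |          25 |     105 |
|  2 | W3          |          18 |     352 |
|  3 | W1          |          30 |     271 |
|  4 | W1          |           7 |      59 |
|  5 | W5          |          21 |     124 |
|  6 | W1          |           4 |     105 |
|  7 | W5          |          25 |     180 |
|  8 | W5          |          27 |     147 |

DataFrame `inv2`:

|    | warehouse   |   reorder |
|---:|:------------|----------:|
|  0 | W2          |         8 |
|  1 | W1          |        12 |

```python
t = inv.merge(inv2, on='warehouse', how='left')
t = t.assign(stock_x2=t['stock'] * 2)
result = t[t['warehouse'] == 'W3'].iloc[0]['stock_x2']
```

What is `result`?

merge on 'warehouse' (how='left') → 9 rows:
  warehouse  lead_days  stock  reorder
0        W3         18    327      NaN
1        W2         25    105      8.0
2        W3         18    352      NaN
3        W1         30    271     12.0
4        W1          7     59     12.0
5        W5         21    124      NaN
6        W1          4    105     12.0
7        W5         25    180      NaN
8        W5         27    147      NaN
add column stock_x2 = t['stock'] * 2:
  warehouse  lead_days  stock  reorder  stock_x2
0        W3         18    327      NaN       654
1        W2         25    105      8.0       210
2        W3         18    352      NaN       704
3        W1         30    271     12.0       542
4        W1          7     59     12.0       118
5        W5         21    124      NaN       248
6        W1          4    105     12.0       210
7        W5         25    180      NaN       360
8        W5         27    147      NaN       294
filter rows where warehouse == 'W3':
  warehouse  lead_days  stock  reorder  stock_x2
0        W3         18    327      NaN       654
2        W3         18    352      NaN       704

654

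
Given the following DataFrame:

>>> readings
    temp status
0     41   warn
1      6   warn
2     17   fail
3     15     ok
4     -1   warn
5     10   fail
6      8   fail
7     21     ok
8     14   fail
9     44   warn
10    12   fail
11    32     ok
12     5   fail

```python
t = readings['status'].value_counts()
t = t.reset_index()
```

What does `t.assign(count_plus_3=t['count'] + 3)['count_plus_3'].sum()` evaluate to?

22

value_counts of status:
status
fail    6
warn    4
ok      3
Name: count, dtype: int64
reset_index():
  status  count
0   fail      6
1   warn      4
2     ok      3
add column count_plus_3 = t['count'] + 3:
  status  count  count_plus_3
0   fail      6             9
1   warn      4             7
2     ok      3             6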